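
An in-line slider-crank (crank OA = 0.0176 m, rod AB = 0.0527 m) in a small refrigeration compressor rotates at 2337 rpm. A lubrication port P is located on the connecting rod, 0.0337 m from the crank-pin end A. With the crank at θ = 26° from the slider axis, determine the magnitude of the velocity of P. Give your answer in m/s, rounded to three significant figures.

2.65

ω = 244.7 rad/s.  Crank-pin speed |V_A| = rω = 4.3072 m/s, perpendicular to OA.
Rod angle: sinφ = −(r/L) sinθ ⇒ φ = -8.418°; ω_rod = −rω cosθ/√(L²−r²sin²θ) = -74.26 rad/s.
V_P = V_A + ω_rod × AP, with AP = 0.0337 m along the rod.
Components: V_Px = −rω sinθ − a·ω_rod·sinφ = -2.2546 m/s;  V_Py = rω cosθ + a·ω_rod·cosφ = +1.3957 m/s.
|V_P| = √(V_Px² + V_Py²) = 2.6516 m/s.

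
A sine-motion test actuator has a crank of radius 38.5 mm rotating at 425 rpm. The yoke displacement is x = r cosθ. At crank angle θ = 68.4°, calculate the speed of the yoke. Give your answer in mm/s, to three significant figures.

ω = 44.51 rad/s (from 425 rpm).
x = r cosθ ⇒ ẋ = −rω sinθ.
|v| = rω|sinθ| = 0.0385·44.51·|sin 68.4°| = 1.5932 m/s = 1593.2 mm/s.

1590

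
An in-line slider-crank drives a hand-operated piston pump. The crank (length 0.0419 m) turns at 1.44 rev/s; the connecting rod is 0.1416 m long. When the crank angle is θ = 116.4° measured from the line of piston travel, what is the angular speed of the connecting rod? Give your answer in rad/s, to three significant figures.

1.23

ω = 9.048 rad/s (converted from 1.44 rev/s).
The rod makes angle φ with the slider axis where L sinφ = r sinθ; differentiating, L cosφ·φ̇ = r ω cosθ.
L cosφ = √(L² − r² sin²θ) = 0.13654 m.
|ω_rod| = r ω |cosθ| / √(L² − r² sin²θ) = 0.0419·9.048·0.44464/0.13654 = 1.2346 rad/s.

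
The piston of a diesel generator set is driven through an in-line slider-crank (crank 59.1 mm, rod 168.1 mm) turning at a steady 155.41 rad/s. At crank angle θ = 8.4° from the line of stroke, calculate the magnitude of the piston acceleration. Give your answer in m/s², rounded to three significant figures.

ω = 155.4 rad/s
x(θ) = r cosθ + √(L² − r² sin²θ); with ω constant, a = ω²·d²x/dθ².
d²x/dθ² = −r cosθ − r²(cos2θ)/√u − r⁴ sin²2θ/(4u^{3/2}),  u = L² − r² sin²θ = 0.0281831 m².
Substituting r = 0.0591 m, L = 0.1681 m, θ = 8.4°: d²x/dθ² = -0.078437 m.
a = ω²·d²x/dθ² = (155.4)²·(-0.078437) = -1894.4 m/s²;  |a| = 1894.4 m/s².

1890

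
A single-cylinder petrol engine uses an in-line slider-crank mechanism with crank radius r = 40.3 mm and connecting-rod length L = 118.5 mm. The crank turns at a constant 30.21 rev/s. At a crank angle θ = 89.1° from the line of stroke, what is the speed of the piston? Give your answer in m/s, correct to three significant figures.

7.69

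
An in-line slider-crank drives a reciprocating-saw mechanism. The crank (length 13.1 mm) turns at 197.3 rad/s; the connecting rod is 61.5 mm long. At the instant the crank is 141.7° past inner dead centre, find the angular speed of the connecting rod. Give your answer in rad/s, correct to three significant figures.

33.3

ω = 197.3 rad/s
The rod makes angle φ with the slider axis where L sinφ = r sinθ; differentiating, L cosφ·φ̇ = r ω cosθ.
L cosφ = √(L² − r² sin²θ) = 0.060962 m.
|ω_rod| = r ω |cosθ| / √(L² − r² sin²θ) = 0.0131·197.3·0.78478/0.060962 = 33.273 rad/s.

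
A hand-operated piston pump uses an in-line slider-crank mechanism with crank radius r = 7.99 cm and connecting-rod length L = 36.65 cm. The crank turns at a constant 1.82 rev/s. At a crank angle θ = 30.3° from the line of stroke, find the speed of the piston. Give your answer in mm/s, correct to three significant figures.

548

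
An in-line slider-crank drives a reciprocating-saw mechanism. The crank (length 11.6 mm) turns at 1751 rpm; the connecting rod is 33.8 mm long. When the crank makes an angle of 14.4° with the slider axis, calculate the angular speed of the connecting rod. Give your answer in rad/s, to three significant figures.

61.2

ω = 183.4 rad/s (converted from 1751 rpm).
The rod makes angle φ with the slider axis where L sinφ = r sinθ; differentiating, L cosφ·φ̇ = r ω cosθ.
L cosφ = √(L² − r² sin²θ) = 0.033677 m.
|ω_rod| = r ω |cosθ| / √(L² − r² sin²θ) = 0.0116·183.4·0.96858/0.033677 = 61.176 rad/s.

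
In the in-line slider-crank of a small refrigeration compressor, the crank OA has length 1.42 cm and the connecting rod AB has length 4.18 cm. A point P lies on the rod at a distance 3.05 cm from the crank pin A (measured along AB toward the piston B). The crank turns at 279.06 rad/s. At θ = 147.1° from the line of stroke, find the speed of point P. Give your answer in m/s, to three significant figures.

ω = 279.1 rad/s.  Crank-pin speed |V_A| = rω = 3.9627 m/s, perpendicular to OA.
Rod angle: sinφ = −(r/L) sinθ ⇒ φ = -10.633°; ω_rod = −rω cosθ/√(L²−r²sin²θ) = +80.987 rad/s.
V_P = V_A + ω_rod × AP, with AP = 0.0305 m along the rod.
Components: V_Px = −rω sinθ − a·ω_rod·sinφ = -1.6966 m/s;  V_Py = rω cosθ + a·ω_rod·cosφ = -0.89944 m/s.
|V_P| = √(V_Px² + V_Py²) = 1.9203 m/s.

1.92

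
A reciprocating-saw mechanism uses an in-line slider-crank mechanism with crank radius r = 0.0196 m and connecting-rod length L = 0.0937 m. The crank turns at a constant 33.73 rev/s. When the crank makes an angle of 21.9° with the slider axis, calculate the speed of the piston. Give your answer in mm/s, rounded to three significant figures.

1850

ω = 2π·33.7 = 211.9 rad/s
For an in-line slider-crank, x = r cosθ + √(L² − r² sin²θ), so v = −rω sinθ·[1 + r cosθ/√(L² − r² sin²θ)].
With r = 0.0196 m, L = 0.0937 m, θ = 21.9°: √(L² − r² sin²θ) = 0.093414 m.
v = −0.0196·211.9·0.37299·[1 + 0.0196·0.92784/0.093414] = -1.851 m/s.
|v| = 1.851 m/s = 1851 mm/s.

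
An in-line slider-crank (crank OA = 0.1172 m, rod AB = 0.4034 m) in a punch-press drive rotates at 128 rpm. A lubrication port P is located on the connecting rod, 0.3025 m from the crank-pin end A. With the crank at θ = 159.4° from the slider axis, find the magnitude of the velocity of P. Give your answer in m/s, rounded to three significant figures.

0.573

ω = 13.4 rad/s.  Crank-pin speed |V_A| = rω = 1.571 m/s, perpendicular to OA.
Rod angle: sinφ = −(r/L) sinθ ⇒ φ = -5.867°; ω_rod = −rω cosθ/√(L²−r²sin²θ) = +3.6645 rad/s.
V_P = V_A + ω_rod × AP, with AP = 0.3025 m along the rod.
Components: V_Px = −rω sinθ − a·ω_rod·sinφ = -0.43942 m/s;  V_Py = rω cosθ + a·ω_rod·cosφ = -0.36781 m/s.
|V_P| = √(V_Px² + V_Py²) = 0.57304 m/s.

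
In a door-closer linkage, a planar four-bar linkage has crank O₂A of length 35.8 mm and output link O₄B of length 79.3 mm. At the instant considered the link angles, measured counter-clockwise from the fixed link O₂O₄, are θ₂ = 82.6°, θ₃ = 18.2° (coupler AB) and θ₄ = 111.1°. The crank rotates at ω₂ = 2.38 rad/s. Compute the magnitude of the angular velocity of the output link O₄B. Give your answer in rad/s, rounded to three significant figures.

ω₂ = 2.38 rad/s
Differentiating the loop-closure r₂e^{iθ₂}+r₃e^{iθ₃}=r₁+r₄e^{iθ₄} gives r₂ω₂e^{iθ₂}+r₃ω₃e^{iθ₃}=r₄ω₄e^{iθ₄}.
Eliminating the other unknown: ω₄ = r₂ω₂ sin(θ₂−θ₃) / [r₄ sin(θ₄−θ₃)].
Numerator sine = +0.90183; denominator sine = +0.99872.
Result = 0.0358·2.38·(+0.90183) / (0.0793·(+0.99872)) = +0.97022 rad/s; magnitude 0.97022 rad/s.

0.970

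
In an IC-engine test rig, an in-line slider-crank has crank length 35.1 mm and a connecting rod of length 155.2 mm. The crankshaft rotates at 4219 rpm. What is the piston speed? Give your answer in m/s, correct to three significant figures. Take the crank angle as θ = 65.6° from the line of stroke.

15.5

ω = 2π·4219/60 = 441.8 rad/s
For an in-line slider-crank, x = r cosθ + √(L² − r² sin²θ), so v = −rω sinθ·[1 + r cosθ/√(L² − r² sin²θ)].
With r = 0.0351 m, L = 0.1552 m, θ = 65.6°: √(L² − r² sin²θ) = 0.15187 m.
v = −0.0351·441.8·0.91068·[1 + 0.0351·0.41310/0.15187] = -15.471 m/s.
|v| = 15.471 m/s.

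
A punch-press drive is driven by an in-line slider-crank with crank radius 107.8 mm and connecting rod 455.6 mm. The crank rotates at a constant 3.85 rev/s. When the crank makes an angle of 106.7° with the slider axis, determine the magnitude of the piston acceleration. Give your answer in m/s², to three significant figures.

ω = 2π·3.85 = 24.19 rad/s
x(θ) = r cosθ + √(L² − r² sin²θ); with ω constant, a = ω²·d²x/dθ².
d²x/dθ² = −r cosθ − r²(cos2θ)/√u − r⁴ sin²2θ/(4u^{3/2}),  u = L² − r² sin²θ = 0.19691 m².
Substituting r = 0.1078 m, L = 0.4556 m, θ = 106.7°: d²x/dθ² = +0.052723 m.
a = ω²·d²x/dθ² = (24.19)²·(+0.052723) = +30.852 m/s²;  |a| = 30.852 m/s².

30.9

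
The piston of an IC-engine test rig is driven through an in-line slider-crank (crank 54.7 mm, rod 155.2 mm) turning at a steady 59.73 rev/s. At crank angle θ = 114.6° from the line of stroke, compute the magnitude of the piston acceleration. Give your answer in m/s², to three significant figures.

5020

ω = 2π·59.7 = 375.3 rad/s
x(θ) = r cosθ + √(L² − r² sin²θ); with ω constant, a = ω²·d²x/dθ².
d²x/dθ² = −r cosθ − r²(cos2θ)/√u − r⁴ sin²2θ/(4u^{3/2}),  u = L² − r² sin²θ = 0.0216134 m².
Substituting r = 0.0547 m, L = 0.1552 m, θ = 114.6°: d²x/dθ² = +0.035666 m.
a = ω²·d²x/dθ² = (375.3)²·(+0.035666) = +5023.3 m/s²;  |a| = 5023.3 m/s².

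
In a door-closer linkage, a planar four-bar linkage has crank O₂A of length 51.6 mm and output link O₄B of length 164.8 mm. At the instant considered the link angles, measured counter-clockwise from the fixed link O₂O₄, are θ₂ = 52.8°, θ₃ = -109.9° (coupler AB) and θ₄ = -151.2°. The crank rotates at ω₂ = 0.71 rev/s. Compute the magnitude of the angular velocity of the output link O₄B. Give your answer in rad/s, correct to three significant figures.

0.629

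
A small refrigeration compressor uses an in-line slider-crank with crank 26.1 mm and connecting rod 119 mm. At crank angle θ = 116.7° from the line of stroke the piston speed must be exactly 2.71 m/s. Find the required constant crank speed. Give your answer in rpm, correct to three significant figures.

1230

For an in-line slider-crank, |v_piston| = rω|sinθ|·[1 + r cosθ/√(L² − r² sin²θ)].
With r = 0.0261 m, L = 0.119 m, θ = 116.7°: the bracketed kinematic factor |dx/dθ| = 0.020974 m.
ω = v/|dx/dθ| = 2.71/0.020974 = 129.21 rad/s.
N = 60ω/(2π) = 1233.9 rpm.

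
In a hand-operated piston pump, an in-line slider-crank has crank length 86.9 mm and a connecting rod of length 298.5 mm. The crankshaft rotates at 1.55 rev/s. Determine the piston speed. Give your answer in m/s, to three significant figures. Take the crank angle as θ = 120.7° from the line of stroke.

0.616

ω = 2π·1.55 = 9.739 rad/s
For an in-line slider-crank, x = r cosθ + √(L² − r² sin²θ), so v = −rω sinθ·[1 + r cosθ/√(L² − r² sin²θ)].
With r = 0.0869 m, L = 0.2985 m, θ = 120.7°: √(L² − r² sin²θ) = 0.289 m.
v = −0.0869·9.739·0.85985·[1 + 0.0869·-0.51054/0.289] = -0.61599 m/s.
|v| = 0.61599 m/s.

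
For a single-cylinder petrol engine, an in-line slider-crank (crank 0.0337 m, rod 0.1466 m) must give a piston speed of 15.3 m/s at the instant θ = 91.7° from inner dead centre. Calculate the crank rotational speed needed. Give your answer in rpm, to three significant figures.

For an in-line slider-crank, |v_piston| = rω|sinθ|·[1 + r cosθ/√(L² − r² sin²θ)].
With r = 0.0337 m, L = 0.1466 m, θ = 91.7°: the bracketed kinematic factor |dx/dθ| = 0.033449 m.
ω = v/|dx/dθ| = 15.3/0.033449 = 457.41 rad/s.
N = 60ω/(2π) = 4368 rpm.

4370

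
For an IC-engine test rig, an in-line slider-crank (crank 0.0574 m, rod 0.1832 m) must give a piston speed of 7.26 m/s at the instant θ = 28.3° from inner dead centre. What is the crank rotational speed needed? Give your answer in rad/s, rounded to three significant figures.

For an in-line slider-crank, |v_piston| = rω|sinθ|·[1 + r cosθ/√(L² − r² sin²θ)].
With r = 0.0574 m, L = 0.1832 m, θ = 28.3°: the bracketed kinematic factor |dx/dθ| = 0.034804 m.
ω = v/|dx/dθ| = 7.26/0.034804 = 208.6 rad/s.

209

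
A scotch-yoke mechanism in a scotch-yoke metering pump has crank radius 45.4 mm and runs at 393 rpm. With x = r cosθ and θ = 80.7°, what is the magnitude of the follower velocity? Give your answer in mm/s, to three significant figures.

ω = 41.15 rad/s (from 393 rpm).
x = r cosθ ⇒ ẋ = −rω sinθ.
|v| = rω|sinθ| = 0.0454·41.15·|sin 80.7°| = 1.8439 m/s = 1843.9 mm/s.

1840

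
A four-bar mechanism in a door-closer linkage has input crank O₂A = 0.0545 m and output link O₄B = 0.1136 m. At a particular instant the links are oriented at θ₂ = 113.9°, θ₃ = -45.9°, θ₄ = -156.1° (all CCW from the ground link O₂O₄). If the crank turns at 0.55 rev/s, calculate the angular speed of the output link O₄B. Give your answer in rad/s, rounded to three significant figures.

0.610

ω₂ = 3.456 rad/s (from 0.55 rev/s).
Differentiating the loop-closure r₂e^{iθ₂}+r₃e^{iθ₃}=r₁+r₄e^{iθ₄} gives r₂ω₂e^{iθ₂}+r₃ω₃e^{iθ₃}=r₄ω₄e^{iθ₄}.
Eliminating the other unknown: ω₄ = r₂ω₂ sin(θ₂−θ₃) / [r₄ sin(θ₄−θ₃)].
Numerator sine = +0.34530; denominator sine = -0.93849.
Result = 0.0545·3.456·(+0.34530) / (0.1136·(-0.93849)) = -0.60999 rad/s; magnitude 0.60999 rad/s.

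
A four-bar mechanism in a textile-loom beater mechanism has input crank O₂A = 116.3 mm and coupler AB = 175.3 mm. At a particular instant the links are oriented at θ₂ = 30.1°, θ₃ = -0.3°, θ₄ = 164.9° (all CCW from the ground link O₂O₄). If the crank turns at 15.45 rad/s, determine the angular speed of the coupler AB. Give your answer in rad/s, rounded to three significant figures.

ω₂ = 15.45 rad/s
Differentiating the loop-closure r₂e^{iθ₂}+r₃e^{iθ₃}=r₁+r₄e^{iθ₄} gives r₂ω₂e^{iθ₂}+r₃ω₃e^{iθ₃}=r₄ω₄e^{iθ₄}.
Eliminating the other unknown: ω₃ = r₂ω₂ sin(θ₄−θ₂) / [r₃ sin(θ₃−θ₄)].
Numerator sine = +0.70957; denominator sine = -0.25545.
Result = 0.1163·15.45·(+0.70957) / (0.1753·(-0.25545)) = -28.472 rad/s; magnitude 28.472 rad/s.

28.5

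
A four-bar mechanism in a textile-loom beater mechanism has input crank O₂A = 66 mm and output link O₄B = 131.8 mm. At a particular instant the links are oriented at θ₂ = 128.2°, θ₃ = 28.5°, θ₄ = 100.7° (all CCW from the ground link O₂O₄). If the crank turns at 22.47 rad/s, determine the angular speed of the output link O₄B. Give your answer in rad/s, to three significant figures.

11.6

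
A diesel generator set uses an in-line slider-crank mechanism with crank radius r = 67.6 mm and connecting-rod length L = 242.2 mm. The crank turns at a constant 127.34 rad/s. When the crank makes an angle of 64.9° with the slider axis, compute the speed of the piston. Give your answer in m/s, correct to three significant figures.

8.75

ω = 127.3 rad/s
For an in-line slider-crank, x = r cosθ + √(L² − r² sin²θ), so v = −rω sinθ·[1 + r cosθ/√(L² − r² sin²θ)].
With r = 0.0676 m, L = 0.2422 m, θ = 64.9°: √(L² − r² sin²θ) = 0.23434 m.
v = −0.0676·127.3·0.90557·[1 + 0.0676·0.42420/0.23434] = -8.7492 m/s.
|v| = 8.7492 m/s.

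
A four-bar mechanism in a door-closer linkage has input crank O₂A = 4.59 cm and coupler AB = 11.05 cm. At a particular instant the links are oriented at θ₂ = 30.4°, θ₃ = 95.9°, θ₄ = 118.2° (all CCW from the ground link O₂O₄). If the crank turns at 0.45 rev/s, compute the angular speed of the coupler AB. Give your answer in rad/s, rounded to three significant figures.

ω₂ = 2.827 rad/s (from 0.45 rev/s).
Differentiating the loop-closure r₂e^{iθ₂}+r₃e^{iθ₃}=r₁+r₄e^{iθ₄} gives r₂ω₂e^{iθ₂}+r₃ω₃e^{iθ₃}=r₄ω₄e^{iθ₄}.
Eliminating the other unknown: ω₃ = r₂ω₂ sin(θ₄−θ₂) / [r₃ sin(θ₃−θ₄)].
Numerator sine = +0.99926; denominator sine = -0.37946.
Result = 0.0459·2.827·(+0.99926) / (0.1105·(-0.37946)) = -3.0929 rad/s; magnitude 3.0929 rad/s.

3.09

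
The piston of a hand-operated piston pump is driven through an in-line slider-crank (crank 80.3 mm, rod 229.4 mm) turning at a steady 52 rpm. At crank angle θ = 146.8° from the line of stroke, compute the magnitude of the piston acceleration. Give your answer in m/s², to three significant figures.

ω = 2π·52/60 = 5.445 rad/s
x(θ) = r cosθ + √(L² − r² sin²θ); with ω constant, a = ω²·d²x/dθ².
d²x/dθ² = −r cosθ − r²(cos2θ)/√u − r⁴ sin²2θ/(4u^{3/2}),  u = L² − r² sin²θ = 0.0506911 m².
Substituting r = 0.0803 m, L = 0.2294 m, θ = 146.8°: d²x/dθ² = +0.054962 m.
a = ω²·d²x/dθ² = (5.445)²·(+0.054962) = +1.6298 m/s²;  |a| = 1.6298 m/s².

1.63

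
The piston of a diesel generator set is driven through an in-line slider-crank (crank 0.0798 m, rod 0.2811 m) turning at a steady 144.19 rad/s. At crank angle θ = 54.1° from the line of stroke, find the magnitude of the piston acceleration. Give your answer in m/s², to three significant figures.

831

ω = 144.2 rad/s
x(θ) = r cosθ + √(L² − r² sin²θ); with ω constant, a = ω²·d²x/dθ².
d²x/dθ² = −r cosθ − r²(cos2θ)/√u − r⁴ sin²2θ/(4u^{3/2}),  u = L² − r² sin²θ = 0.0748387 m².
Substituting r = 0.0798 m, L = 0.2811 m, θ = 54.1°: d²x/dθ² = -0.039969 m.
a = ω²·d²x/dθ² = (144.2)²·(-0.039969) = -830.98 m/s²;  |a| = 830.98 m/s².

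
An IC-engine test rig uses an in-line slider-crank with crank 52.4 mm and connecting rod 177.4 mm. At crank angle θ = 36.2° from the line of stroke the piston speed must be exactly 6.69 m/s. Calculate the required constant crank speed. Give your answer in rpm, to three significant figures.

For an in-line slider-crank, |v_piston| = rω|sinθ|·[1 + r cosθ/√(L² − r² sin²θ)].
With r = 0.0524 m, L = 0.1774 m, θ = 36.2°: the bracketed kinematic factor |dx/dθ| = 0.038439 m.
ω = v/|dx/dθ| = 6.69/0.038439 = 174.04 rad/s.
N = 60ω/(2π) = 1662 rpm.

1660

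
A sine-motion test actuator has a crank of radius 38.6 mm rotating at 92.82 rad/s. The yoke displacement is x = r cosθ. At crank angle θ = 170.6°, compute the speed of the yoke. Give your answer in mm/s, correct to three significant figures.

ω = 92.82 rad/s
x = r cosθ ⇒ ẋ = −rω sinθ.
|v| = rω|sinθ| = 0.0386·92.82·|sin 170.6°| = 0.58517 m/s = 585.17 mm/s.

585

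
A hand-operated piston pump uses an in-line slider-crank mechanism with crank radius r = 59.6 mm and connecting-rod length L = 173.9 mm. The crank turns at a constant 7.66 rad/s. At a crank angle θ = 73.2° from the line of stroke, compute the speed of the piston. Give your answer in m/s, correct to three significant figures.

ω = 7.66 rad/s
For an in-line slider-crank, x = r cosθ + √(L² − r² sin²θ), so v = −rω sinθ·[1 + r cosθ/√(L² − r² sin²θ)].
With r = 0.0596 m, L = 0.1739 m, θ = 73.2°: √(L² − r² sin²θ) = 0.16427 m.
v = −0.0596·7.66·0.95732·[1 + 0.0596·0.28903/0.16427] = -0.48288 m/s.
|v| = 0.48288 m/s.

0.483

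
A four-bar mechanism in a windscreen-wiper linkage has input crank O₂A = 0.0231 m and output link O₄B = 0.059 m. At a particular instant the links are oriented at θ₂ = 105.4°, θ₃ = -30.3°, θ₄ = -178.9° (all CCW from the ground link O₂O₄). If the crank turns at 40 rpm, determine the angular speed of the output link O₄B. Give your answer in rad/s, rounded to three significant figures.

ω₂ = 4.189 rad/s (from 40 rpm).
Differentiating the loop-closure r₂e^{iθ₂}+r₃e^{iθ₃}=r₁+r₄e^{iθ₄} gives r₂ω₂e^{iθ₂}+r₃ω₃e^{iθ₃}=r₄ω₄e^{iθ₄}.
Eliminating the other unknown: ω₄ = r₂ω₂ sin(θ₂−θ₃) / [r₄ sin(θ₄−θ₃)].
Numerator sine = +0.69842; denominator sine = -0.52101.
Result = 0.0231·4.189·(+0.69842) / (0.059·(-0.52101)) = -2.1984 rad/s; magnitude 2.1984 rad/s.

2.20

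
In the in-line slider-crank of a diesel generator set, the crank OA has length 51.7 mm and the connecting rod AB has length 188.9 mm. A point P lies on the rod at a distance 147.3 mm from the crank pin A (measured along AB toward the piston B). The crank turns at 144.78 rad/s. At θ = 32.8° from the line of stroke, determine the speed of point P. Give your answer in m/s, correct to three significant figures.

4.99

ω = 144.8 rad/s.  Crank-pin speed |V_A| = rω = 7.4851 m/s, perpendicular to OA.
Rod angle: sinφ = −(r/L) sinθ ⇒ φ = -8.526°; ω_rod = −rω cosθ/√(L²−r²sin²θ) = -33.68 rad/s.
V_P = V_A + ω_rod × AP, with AP = 0.1473 m along the rod.
Components: V_Px = −rω sinθ − a·ω_rod·sinφ = -4.7903 m/s;  V_Py = rω cosθ + a·ω_rod·cosφ = +1.3856 m/s.
|V_P| = √(V_Px² + V_Py²) = 4.9866 m/s.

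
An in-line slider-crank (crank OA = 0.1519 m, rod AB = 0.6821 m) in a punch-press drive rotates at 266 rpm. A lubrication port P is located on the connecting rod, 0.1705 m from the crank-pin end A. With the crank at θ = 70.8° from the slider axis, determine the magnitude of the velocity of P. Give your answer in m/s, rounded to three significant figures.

4.20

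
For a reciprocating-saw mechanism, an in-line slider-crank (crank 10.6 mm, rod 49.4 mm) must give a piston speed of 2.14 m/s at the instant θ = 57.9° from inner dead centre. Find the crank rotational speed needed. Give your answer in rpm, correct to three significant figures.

2040

For an in-line slider-crank, |v_piston| = rω|sinθ|·[1 + r cosθ/√(L² − r² sin²θ)].
With r = 0.0106 m, L = 0.0494 m, θ = 57.9°: the bracketed kinematic factor |dx/dθ| = 0.010021 m.
ω = v/|dx/dθ| = 2.14/0.010021 = 213.56 rad/s.
N = 60ω/(2π) = 2039.3 rpm.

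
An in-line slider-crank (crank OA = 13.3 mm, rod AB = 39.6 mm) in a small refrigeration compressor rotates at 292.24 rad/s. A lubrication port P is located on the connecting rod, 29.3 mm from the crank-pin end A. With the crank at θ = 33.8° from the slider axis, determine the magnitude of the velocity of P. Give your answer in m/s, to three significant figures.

2.75

ω = 292.2 rad/s.  Crank-pin speed |V_A| = rω = 3.8868 m/s, perpendicular to OA.
Rod angle: sinφ = −(r/L) sinθ ⇒ φ = -10.768°; ω_rod = −rω cosθ/√(L²−r²sin²θ) = -83.024 rad/s.
V_P = V_A + ω_rod × AP, with AP = 0.0293 m along the rod.
Components: V_Px = −rω sinθ − a·ω_rod·sinφ = -2.6167 m/s;  V_Py = rω cosθ + a·ω_rod·cosφ = +0.84009 m/s.
|V_P| = √(V_Px² + V_Py²) = 2.7483 m/s.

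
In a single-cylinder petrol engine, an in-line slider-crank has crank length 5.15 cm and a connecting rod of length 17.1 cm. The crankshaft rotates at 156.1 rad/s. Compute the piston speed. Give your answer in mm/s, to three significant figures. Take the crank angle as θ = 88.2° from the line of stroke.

ω = 156.1 rad/s
For an in-line slider-crank, x = r cosθ + √(L² − r² sin²θ), so v = −rω sinθ·[1 + r cosθ/√(L² − r² sin²θ)].
With r = 0.0515 m, L = 0.171 m, θ = 88.2°: √(L² − r² sin²θ) = 0.16307 m.
v = −0.0515·156.1·0.99951·[1 + 0.0515·0.03141/0.16307] = -8.1149 m/s.
|v| = 8.1149 m/s = 8114.9 mm/s.

8110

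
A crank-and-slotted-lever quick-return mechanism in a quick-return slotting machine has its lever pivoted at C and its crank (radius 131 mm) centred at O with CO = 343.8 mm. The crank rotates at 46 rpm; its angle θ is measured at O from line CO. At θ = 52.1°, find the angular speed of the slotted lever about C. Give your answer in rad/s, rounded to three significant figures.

ω = 4.817 rad/s (from 46 rpm).
Crank pin A relative to C: A = (d + r cosθ, r sinθ); lever angle φ = atan2(r sinθ, d + r cosθ).
Differentiating tanφ: φ̇ = rω(d cosθ + r)/(d² + r² + 2dr cosθ).
d² + r² + 2dr cosθ = |CA|² = 0.190692 m²;  d cosθ + r = +0.34219 m.
|ω_lever| = |0.131·4.817·+0.34219| / 0.190692 = 1.1324 rad/s.

1.13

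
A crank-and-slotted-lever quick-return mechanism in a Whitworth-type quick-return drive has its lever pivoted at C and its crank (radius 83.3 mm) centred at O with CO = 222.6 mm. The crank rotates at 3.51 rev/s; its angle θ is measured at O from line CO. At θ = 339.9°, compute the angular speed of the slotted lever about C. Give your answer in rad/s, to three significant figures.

5.88

ω = 22.05 rad/s (from 3.51 rev/s).
Crank pin A relative to C: A = (d + r cosθ, r sinθ); lever angle φ = atan2(r sinθ, d + r cosθ).
Differentiating tanφ: φ̇ = rω(d cosθ + r)/(d² + r² + 2dr cosθ).
d² + r² + 2dr cosθ = |CA|² = 0.0913161 m²;  d cosθ + r = +0.29234 m.
|ω_lever| = |0.0833·22.05·+0.29234| / 0.0913161 = 5.8813 rad/s.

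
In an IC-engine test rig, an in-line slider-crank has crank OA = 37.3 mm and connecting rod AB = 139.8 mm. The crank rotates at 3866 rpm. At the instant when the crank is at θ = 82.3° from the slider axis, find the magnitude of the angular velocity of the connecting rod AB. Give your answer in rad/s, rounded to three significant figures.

ω = 404.8 rad/s (converted from 3866 rpm).
The rod makes angle φ with the slider axis where L sinφ = r sinθ; differentiating, L cosφ·φ̇ = r ω cosθ.
L cosφ = √(L² − r² sin²θ) = 0.13482 m.
|ω_rod| = r ω |cosθ| / √(L² − r² sin²θ) = 0.0373·404.8·0.13399/0.13482 = 15.007 rad/s.

15.0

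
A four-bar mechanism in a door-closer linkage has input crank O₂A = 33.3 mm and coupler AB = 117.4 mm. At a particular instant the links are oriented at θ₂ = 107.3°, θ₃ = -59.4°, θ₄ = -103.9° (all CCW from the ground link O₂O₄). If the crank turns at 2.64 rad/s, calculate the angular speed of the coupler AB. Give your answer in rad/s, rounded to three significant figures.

0.553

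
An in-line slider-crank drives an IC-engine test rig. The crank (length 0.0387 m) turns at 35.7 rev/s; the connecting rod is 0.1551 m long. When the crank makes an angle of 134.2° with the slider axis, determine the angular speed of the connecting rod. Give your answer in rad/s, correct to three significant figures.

ω = 224.3 rad/s (converted from 35.7 rev/s).
The rod makes angle φ with the slider axis where L sinφ = r sinθ; differentiating, L cosφ·φ̇ = r ω cosθ.
L cosφ = √(L² − r² sin²θ) = 0.1526 m.
|ω_rod| = r ω |cosθ| / √(L² − r² sin²θ) = 0.0387·224.3·0.69717/0.1526 = 39.659 rad/s.

39.7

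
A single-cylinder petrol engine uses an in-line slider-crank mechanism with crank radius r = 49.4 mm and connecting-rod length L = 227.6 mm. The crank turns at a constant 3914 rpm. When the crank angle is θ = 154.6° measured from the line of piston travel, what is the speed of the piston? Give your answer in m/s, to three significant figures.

ω = 2π·3914/60 = 409.9 rad/s
For an in-line slider-crank, x = r cosθ + √(L² − r² sin²θ), so v = −rω sinθ·[1 + r cosθ/√(L² − r² sin²θ)].
With r = 0.0494 m, L = 0.2276 m, θ = 154.6°: √(L² − r² sin²θ) = 0.22661 m.
v = −0.0494·409.9·0.42894·[1 + 0.0494·-0.90334/0.22661] = -6.9747 m/s.
|v| = 6.9747 m/s.

6.97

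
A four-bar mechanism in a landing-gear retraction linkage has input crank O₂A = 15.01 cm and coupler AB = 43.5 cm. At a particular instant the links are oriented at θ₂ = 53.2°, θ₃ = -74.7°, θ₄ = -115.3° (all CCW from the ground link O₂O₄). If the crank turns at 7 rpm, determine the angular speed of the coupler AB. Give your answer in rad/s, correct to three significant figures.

0.0775

ω₂ = 0.733 rad/s (from 7 rpm).
Differentiating the loop-closure r₂e^{iθ₂}+r₃e^{iθ₃}=r₁+r₄e^{iθ₄} gives r₂ω₂e^{iθ₂}+r₃ω₃e^{iθ₃}=r₄ω₄e^{iθ₄}.
Eliminating the other unknown: ω₃ = r₂ω₂ sin(θ₄−θ₂) / [r₃ sin(θ₃−θ₄)].
Numerator sine = -0.19937; denominator sine = +0.65077.
Result = 0.1501·0.733·(-0.19937) / (0.435·(+0.65077)) = -0.07749 rad/s; magnitude 0.07749 rad/s.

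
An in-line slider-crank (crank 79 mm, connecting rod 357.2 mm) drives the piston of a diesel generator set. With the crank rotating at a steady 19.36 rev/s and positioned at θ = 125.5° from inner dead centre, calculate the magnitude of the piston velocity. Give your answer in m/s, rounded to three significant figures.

6.80

ω = 2π·19.4 = 121.6 rad/s
For an in-line slider-crank, x = r cosθ + √(L² − r² sin²θ), so v = −rω sinθ·[1 + r cosθ/√(L² − r² sin²θ)].
With r = 0.079 m, L = 0.3572 m, θ = 125.5°: √(L² − r² sin²θ) = 0.35136 m.
v = −0.079·121.6·0.81412·[1 + 0.079·-0.58070/0.35136] = -6.802 m/s.
|v| = 6.802 m/s.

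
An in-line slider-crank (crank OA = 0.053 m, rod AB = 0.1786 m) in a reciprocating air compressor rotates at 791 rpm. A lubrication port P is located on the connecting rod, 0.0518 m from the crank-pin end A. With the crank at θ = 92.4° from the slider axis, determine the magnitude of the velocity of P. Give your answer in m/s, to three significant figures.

ω = 82.83 rad/s.  Crank-pin speed |V_A| = rω = 4.3902 m/s, perpendicular to OA.
Rod angle: sinφ = −(r/L) sinθ ⇒ φ = -17.247°; ω_rod = −rω cosθ/√(L²−r²sin²θ) = +1.0778 rad/s.
V_P = V_A + ω_rod × AP, with AP = 0.0518 m along the rod.
Components: V_Px = −rω sinθ − a·ω_rod·sinφ = -4.3698 m/s;  V_Py = rω cosθ + a·ω_rod·cosφ = -0.13052 m/s.
|V_P| = √(V_Px² + V_Py²) = 4.3717 m/s.

4.37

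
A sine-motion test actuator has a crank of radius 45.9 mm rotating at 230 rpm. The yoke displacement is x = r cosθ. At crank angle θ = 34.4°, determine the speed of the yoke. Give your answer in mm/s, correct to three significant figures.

ω = 24.09 rad/s (from 230 rpm).
x = r cosθ ⇒ ẋ = −rω sinθ.
|v| = rω|sinθ| = 0.0459·24.09·|sin 34.4°| = 0.62459 m/s = 624.59 mm/s.

625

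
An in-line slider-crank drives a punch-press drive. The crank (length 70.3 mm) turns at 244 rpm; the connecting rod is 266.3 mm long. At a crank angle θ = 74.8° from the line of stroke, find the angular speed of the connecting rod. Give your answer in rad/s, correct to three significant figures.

1.83

ω = 25.55 rad/s (converted from 244 rpm).
The rod makes angle φ with the slider axis where L sinφ = r sinθ; differentiating, L cosφ·φ̇ = r ω cosθ.
L cosφ = √(L² − r² sin²θ) = 0.25751 m.
|ω_rod| = r ω |cosθ| / √(L² − r² sin²θ) = 0.0703·25.55·0.26219/0.25751 = 1.8289 rad/s.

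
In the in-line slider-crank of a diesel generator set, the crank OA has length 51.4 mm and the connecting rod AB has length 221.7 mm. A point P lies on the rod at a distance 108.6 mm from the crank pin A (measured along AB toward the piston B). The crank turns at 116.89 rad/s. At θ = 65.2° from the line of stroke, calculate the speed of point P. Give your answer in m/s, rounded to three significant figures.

ω = 116.9 rad/s.  Crank-pin speed |V_A| = rω = 6.0081 m/s, perpendicular to OA.
Rod angle: sinφ = −(r/L) sinθ ⇒ φ = -12.150°; ω_rod = −rω cosθ/√(L²−r²sin²θ) = -11.628 rad/s.
V_P = V_A + ω_rod × AP, with AP = 0.1086 m along the rod.
Components: V_Px = −rω sinθ − a·ω_rod·sinφ = -5.7198 m/s;  V_Py = rω cosθ + a·ω_rod·cosφ = +1.2856 m/s.
|V_P| = √(V_Px² + V_Py²) = 5.8625 m/s.

5.86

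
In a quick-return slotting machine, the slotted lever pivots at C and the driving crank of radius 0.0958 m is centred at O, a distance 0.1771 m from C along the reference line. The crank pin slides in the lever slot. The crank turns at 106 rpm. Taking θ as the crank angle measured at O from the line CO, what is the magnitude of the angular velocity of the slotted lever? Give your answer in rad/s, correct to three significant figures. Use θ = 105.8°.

ω = 11.1 rad/s (from 106 rpm).
Crank pin A relative to C: A = (d + r cosθ, r sinθ); lever angle φ = atan2(r sinθ, d + r cosθ).
Differentiating tanφ: φ̇ = rω(d cosθ + r)/(d² + r² + 2dr cosθ).
d² + r² + 2dr cosθ = |CA|² = 0.0313029 m²;  d cosθ + r = +0.047579 m.
|ω_lever| = |0.0958·11.1·+0.047579| / 0.0313029 = 1.6163 rad/s.

1.62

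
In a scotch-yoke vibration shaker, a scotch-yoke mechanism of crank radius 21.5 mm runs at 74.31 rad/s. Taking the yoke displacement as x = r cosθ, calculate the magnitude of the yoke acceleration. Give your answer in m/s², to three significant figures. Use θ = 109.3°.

39.2

ω = 74.31 rad/s
x = r cosθ ⇒ ẍ = −rω² cosθ (ω constant).
|a| = rω²|cosθ| = 0.0215·(74.31)²·|cos 109.3°| = 39.239 m/s².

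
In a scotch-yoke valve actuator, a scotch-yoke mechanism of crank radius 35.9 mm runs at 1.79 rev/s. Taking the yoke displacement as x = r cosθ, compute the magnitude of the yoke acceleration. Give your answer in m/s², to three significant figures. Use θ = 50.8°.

2.87

ω = 11.25 rad/s (from 1.79 rev/s).
x = r cosθ ⇒ ẍ = −rω² cosθ (ω constant).
|a| = rω²|cosθ| = 0.0359·(11.25)²·|cos 50.8°| = 2.8701 m/s².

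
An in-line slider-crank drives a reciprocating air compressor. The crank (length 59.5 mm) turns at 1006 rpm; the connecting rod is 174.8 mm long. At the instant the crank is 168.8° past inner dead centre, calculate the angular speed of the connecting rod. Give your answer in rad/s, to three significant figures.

ω = 105.3 rad/s (converted from 1006 rpm).
The rod makes angle φ with the slider axis where L sinφ = r sinθ; differentiating, L cosφ·φ̇ = r ω cosθ.
L cosφ = √(L² − r² sin²θ) = 0.17442 m.
|ω_rod| = r ω |cosθ| / √(L² − r² sin²θ) = 0.0595·105.3·0.98096/0.17442 = 35.254 rad/s.

35.3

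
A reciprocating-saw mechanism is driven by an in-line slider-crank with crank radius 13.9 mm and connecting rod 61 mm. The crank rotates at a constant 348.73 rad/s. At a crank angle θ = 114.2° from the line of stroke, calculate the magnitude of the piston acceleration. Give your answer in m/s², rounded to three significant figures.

ω = 348.7 rad/s
x(θ) = r cosθ + √(L² − r² sin²θ); with ω constant, a = ω²·d²x/dθ².
d²x/dθ² = −r cosθ − r²(cos2θ)/√u − r⁴ sin²2θ/(4u^{3/2}),  u = L² − r² sin²θ = 0.00356026 m².
Substituting r = 0.0139 m, L = 0.061 m, θ = 114.2°: d²x/dθ² = +0.0078232 m.
a = ω²·d²x/dθ² = (348.7)²·(+0.0078232) = +951.4 m/s²;  |a| = 951.4 m/s².

951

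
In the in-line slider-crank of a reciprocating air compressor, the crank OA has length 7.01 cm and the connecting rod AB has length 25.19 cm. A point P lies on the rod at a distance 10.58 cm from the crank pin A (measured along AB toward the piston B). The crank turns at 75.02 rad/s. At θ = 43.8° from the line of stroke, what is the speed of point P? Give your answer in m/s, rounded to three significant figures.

4.52

ω = 75.02 rad/s.  Crank-pin speed |V_A| = rω = 5.2589 m/s, perpendicular to OA.
Rod angle: sinφ = −(r/L) sinθ ⇒ φ = -11.105°; ω_rod = −rω cosθ/√(L²−r²sin²θ) = -15.356 rad/s.
V_P = V_A + ω_rod × AP, with AP = 0.1058 m along the rod.
Components: V_Px = −rω sinθ − a·ω_rod·sinφ = -3.9528 m/s;  V_Py = rω cosθ + a·ω_rod·cosφ = +2.2015 m/s.
|V_P| = √(V_Px² + V_Py²) = 4.5245 m/s.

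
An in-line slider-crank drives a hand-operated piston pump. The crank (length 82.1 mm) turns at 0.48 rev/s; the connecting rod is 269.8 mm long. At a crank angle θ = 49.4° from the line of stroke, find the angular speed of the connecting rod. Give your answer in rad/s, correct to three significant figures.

0.614

ω = 3.016 rad/s (converted from 0.48 rev/s).
The rod makes angle φ with the slider axis where L sinφ = r sinθ; differentiating, L cosφ·φ̇ = r ω cosθ.
L cosφ = √(L² − r² sin²θ) = 0.2625 m.
|ω_rod| = r ω |cosθ| / √(L² − r² sin²θ) = 0.0821·3.016·0.65077/0.2625 = 0.61385 rad/s.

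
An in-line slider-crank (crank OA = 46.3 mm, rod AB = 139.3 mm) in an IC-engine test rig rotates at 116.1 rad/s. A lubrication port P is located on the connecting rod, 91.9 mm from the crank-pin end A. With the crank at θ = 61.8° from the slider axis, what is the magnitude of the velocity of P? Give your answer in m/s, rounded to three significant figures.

5.32

ω = 116.1 rad/s.  Crank-pin speed |V_A| = rω = 5.3754 m/s, perpendicular to OA.
Rod angle: sinφ = −(r/L) sinθ ⇒ φ = -17.033°; ω_rod = −rω cosθ/√(L²−r²sin²θ) = -19.072 rad/s.
V_P = V_A + ω_rod × AP, with AP = 0.0919 m along the rod.
Components: V_Px = −rω sinθ − a·ω_rod·sinφ = -5.2508 m/s;  V_Py = rω cosθ + a·ω_rod·cosφ = +0.86435 m/s.
|V_P| = √(V_Px² + V_Py²) = 5.3215 m/s.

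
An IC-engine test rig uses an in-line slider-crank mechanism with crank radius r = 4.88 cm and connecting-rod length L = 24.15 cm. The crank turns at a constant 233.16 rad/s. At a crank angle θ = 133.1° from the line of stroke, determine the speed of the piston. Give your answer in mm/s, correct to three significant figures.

7150

ω = 233.2 rad/s
For an in-line slider-crank, x = r cosθ + √(L² − r² sin²θ), so v = −rω sinθ·[1 + r cosθ/√(L² − r² sin²θ)].
With r = 0.0488 m, L = 0.2415 m, θ = 133.1°: √(L² − r² sin²θ) = 0.23886 m.
v = −0.0488·233.2·0.73016·[1 + 0.0488·-0.68327/0.23886] = -7.1482 m/s.
|v| = 7.1482 m/s = 7148.2 mm/s.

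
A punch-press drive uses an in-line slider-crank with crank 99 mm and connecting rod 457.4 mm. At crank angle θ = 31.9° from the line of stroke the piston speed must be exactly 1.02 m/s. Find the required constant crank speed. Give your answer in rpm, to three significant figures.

157

For an in-line slider-crank, |v_piston| = rω|sinθ|·[1 + r cosθ/√(L² − r² sin²θ)].
With r = 0.099 m, L = 0.4574 m, θ = 31.9°: the bracketed kinematic factor |dx/dθ| = 0.061992 m.
ω = v/|dx/dθ| = 1.02/0.061992 = 16.454 rad/s.
N = 60ω/(2π) = 157.12 rpm.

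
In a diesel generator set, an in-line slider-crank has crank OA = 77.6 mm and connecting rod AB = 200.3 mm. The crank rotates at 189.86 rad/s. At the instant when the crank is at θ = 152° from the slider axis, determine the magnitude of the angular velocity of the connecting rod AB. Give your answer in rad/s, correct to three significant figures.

ω = 189.9 rad/s
The rod makes angle φ with the slider axis where L sinφ = r sinθ; differentiating, L cosφ·φ̇ = r ω cosθ.
L cosφ = √(L² − r² sin²θ) = 0.19696 m.
|ω_rod| = r ω |cosθ| / √(L² − r² sin²θ) = 0.0776·189.9·0.88295/0.19696 = 66.047 rad/s.

66.0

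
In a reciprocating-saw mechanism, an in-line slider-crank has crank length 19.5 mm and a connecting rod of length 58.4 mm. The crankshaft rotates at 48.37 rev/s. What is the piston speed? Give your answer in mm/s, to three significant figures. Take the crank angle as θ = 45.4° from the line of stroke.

5240

ω = 2π·48.4 = 303.9 rad/s
For an in-line slider-crank, x = r cosθ + √(L² − r² sin²θ), so v = −rω sinθ·[1 + r cosθ/√(L² − r² sin²θ)].
With r = 0.0195 m, L = 0.0584 m, θ = 45.4°: √(L² − r² sin²θ) = 0.056725 m.
v = −0.0195·303.9·0.71203·[1 + 0.0195·0.70215/0.056725] = -5.2383 m/s.
|v| = 5.2383 m/s = 5238.3 mm/s.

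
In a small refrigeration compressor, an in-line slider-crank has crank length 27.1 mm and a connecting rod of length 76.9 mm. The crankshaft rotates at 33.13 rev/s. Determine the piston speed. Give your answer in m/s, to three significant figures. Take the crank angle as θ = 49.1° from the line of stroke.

5.28

ω = 2π·33.1 = 208.2 rad/s
For an in-line slider-crank, x = r cosθ + √(L² − r² sin²θ), so v = −rω sinθ·[1 + r cosθ/√(L² − r² sin²θ)].
With r = 0.0271 m, L = 0.0769 m, θ = 49.1°: √(L² − r² sin²θ) = 0.074122 m.
v = −0.0271·208.2·0.75585·[1 + 0.0271·0.65474/0.074122] = -5.2846 m/s.
|v| = 5.2846 m/s.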